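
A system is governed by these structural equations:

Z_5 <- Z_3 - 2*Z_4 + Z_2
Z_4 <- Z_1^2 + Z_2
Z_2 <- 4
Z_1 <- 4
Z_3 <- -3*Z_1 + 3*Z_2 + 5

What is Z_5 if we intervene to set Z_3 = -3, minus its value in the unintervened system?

do(Z_3=-3) replaces the equation Z_3 <- -3*Z_1 + 3*Z_2 + 5 with the constant Z_3 = -3.
Z_4 = Z_1^2 + Z_2  [with Z_1=4, Z_2=4]  = 20
Z_5 = Z_3 - 2*Z_4 + Z_2  [with Z_3=-3, Z_4=20, Z_2=4]  = -39
Without intervention: Z_3 = -3*Z_1 + 3*Z_2 + 5  [with Z_1=4, Z_2=4]  = 5; Z_4 = Z_1^2 + Z_2  [with Z_1=4, Z_2=4]  = 20; Z_5 = Z_3 - 2*Z_4 + Z_2  [with Z_3=5, Z_4=20, Z_2=4]  = -31.
Change = -39 − (-31) = -8.

-8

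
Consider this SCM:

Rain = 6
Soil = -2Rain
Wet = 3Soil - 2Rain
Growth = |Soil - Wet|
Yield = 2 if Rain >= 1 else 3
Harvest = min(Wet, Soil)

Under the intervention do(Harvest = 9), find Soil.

do(Harvest=9) replaces the equation Harvest = min(Wet, Soil) with the constant Harvest = 9.
Soil is not downstream of the intervention, so its value is determined by the original equations.
Soil = -2Rain  [with Rain=6]  = -12

-12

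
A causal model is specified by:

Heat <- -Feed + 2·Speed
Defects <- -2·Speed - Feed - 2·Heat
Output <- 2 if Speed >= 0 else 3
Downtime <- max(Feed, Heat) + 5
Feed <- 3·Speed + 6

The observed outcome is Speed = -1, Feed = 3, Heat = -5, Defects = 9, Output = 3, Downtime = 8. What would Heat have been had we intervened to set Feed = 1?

-3

The intervention breaks the incoming arrows to Feed: Feed <- 3·Speed + 6 no longer applies, and Feed = 1.
Heat = -Feed + 2·Speed  [with Feed=1, Speed=-1]  = -3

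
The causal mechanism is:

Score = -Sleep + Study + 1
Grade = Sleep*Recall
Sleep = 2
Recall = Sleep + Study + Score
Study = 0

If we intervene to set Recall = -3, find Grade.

Intervening sets Recall = -3 and removes its equation (Recall = Sleep + Study + Score).
Grade = Sleep*Recall  [with Sleep=2, Recall=-3]  = -6

-6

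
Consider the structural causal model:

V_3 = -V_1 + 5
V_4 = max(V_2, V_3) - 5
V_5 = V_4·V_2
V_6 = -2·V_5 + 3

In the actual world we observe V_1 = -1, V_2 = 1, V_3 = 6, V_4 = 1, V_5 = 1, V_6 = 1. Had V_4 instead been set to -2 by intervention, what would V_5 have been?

Intervening sets V_4 = -2 and removes its equation (V_4 = max(V_2, V_3) - 5).
V_5 = V_4·V_2  [with V_4=-2, V_2=1]  = -2

-2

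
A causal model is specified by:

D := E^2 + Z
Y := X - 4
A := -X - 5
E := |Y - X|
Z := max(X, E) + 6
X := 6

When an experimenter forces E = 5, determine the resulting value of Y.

2

Under do(E=5), the mechanism E := |Y - X| is discarded; E is fixed at 5.
Since Y is not a descendant of the intervened variable, it is unaffected.
Y = X - 4  [with X=6]  = 2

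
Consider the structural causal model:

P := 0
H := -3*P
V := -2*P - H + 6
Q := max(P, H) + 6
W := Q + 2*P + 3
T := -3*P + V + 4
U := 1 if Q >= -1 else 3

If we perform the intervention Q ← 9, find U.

The intervention breaks the incoming arrows to Q: Q := max(P, H) + 6 no longer applies, and Q = 9.
U = 1 if Q >= -1 else 3  [with Q=9]  = 1

1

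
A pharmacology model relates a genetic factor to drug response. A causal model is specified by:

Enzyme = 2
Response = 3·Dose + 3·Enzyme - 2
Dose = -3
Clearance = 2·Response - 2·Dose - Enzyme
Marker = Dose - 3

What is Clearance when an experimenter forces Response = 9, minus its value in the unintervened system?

Intervening sets Response = 9 and removes its equation (Response = 3·Dose + 3·Enzyme - 2).
Clearance = 2·Response - 2·Dose - Enzyme  [with Response=9, Dose=-3, Enzyme=2]  = 22
Without intervention: Response = 3·Dose + 3·Enzyme - 2  [with Dose=-3, Enzyme=2]  = -5; Clearance = 2·Response - 2·Dose - Enzyme  [with Response=-5, Dose=-3, Enzyme=2]  = -6.
Change = 22 − (-6) = 28.

28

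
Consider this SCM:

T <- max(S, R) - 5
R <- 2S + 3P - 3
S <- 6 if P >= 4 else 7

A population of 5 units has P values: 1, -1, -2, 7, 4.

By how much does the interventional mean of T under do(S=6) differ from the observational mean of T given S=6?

-10.5

do(S=6) breaks S's dependence on P. With S=6 fixed, T across the units is 7, 1, 1, 25, 16, mean 10.
Observing S=6 restricts to units where S's equation naturally yields 6: P ∈ {7, 4}. In that subpopulation T = 25, 16, mean 20.5.
Difference = 10 − 20.5 = -10.5.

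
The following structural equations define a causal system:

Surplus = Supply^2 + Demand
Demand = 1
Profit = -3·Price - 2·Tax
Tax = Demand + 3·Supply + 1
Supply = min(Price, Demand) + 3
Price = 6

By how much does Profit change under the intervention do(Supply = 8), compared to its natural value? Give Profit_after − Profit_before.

-24

do(Supply=8) replaces the equation Supply = min(Price, Demand) + 3 with the constant Supply = 8.
Tax = Demand + 3·Supply + 1  [with Demand=1, Supply=8]  = 26
Profit = -3·Price - 2·Tax  [with Price=6, Tax=26]  = -70
Without intervention: Supply = min(Price, Demand) + 3  [with Price=6, Demand=1]  = 4; Tax = Demand + 3·Supply + 1  [with Demand=1, Supply=4]  = 14; Profit = -3·Price - 2·Tax  [with Price=6, Tax=14]  = -46.
Change = -70 − (-46) = -24.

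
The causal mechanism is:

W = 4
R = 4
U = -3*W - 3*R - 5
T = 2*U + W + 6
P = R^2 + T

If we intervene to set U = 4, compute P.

34

do(U=4) replaces the equation U = -3*W - 3*R - 5 with the constant U = 4.
T = 2*U + W + 6  [with U=4, W=4]  = 18
P = R^2 + T  [with R=4, T=18]  = 34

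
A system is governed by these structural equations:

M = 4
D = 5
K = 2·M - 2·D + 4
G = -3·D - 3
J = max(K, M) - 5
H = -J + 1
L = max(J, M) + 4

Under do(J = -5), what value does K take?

do(J=-5) replaces the equation J = max(K, M) - 5 with the constant J = -5.
K is not downstream of the intervention, so its value is determined by the original equations.
K = 2·M - 2·D + 4  [with M=4, D=5]  = 2

2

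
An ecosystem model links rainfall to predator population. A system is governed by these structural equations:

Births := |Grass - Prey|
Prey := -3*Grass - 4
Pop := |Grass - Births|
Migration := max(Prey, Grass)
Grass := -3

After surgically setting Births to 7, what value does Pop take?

do(Births=7) replaces the equation Births := |Grass - Prey| with the constant Births = 7.
Pop = |Grass - Births|  [with Grass=-3, Births=7]  = 10

10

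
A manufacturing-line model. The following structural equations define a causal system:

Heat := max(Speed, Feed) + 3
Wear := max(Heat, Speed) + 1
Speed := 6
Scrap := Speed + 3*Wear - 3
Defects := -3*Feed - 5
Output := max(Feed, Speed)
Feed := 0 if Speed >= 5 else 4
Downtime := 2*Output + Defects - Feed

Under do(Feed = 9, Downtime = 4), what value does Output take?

Setting Feed = 9, Downtime = 4 by intervention discards those variables' equations.
Output = max(Feed, Speed)  [with Feed=9, Speed=6]  = 9

9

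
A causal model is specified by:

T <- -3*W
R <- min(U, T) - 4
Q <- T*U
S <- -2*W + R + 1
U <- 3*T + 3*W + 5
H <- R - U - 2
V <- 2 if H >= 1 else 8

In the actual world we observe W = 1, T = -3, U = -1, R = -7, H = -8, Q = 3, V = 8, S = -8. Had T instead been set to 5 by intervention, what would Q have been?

Under do(T=5), the mechanism T <- -3*W is discarded; T is fixed at 5.
U = 3*T + 3*W + 5  [with T=5, W=1]  = 23
Q = T*U  [with T=5, U=23]  = 115

115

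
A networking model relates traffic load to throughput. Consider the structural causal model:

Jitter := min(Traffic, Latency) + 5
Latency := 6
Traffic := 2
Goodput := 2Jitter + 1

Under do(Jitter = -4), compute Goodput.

-7

The intervention breaks the incoming arrows to Jitter: Jitter := min(Traffic, Latency) + 5 no longer applies, and Jitter = -4.
Goodput = 2Jitter + 1  [with Jitter=-4]  = -7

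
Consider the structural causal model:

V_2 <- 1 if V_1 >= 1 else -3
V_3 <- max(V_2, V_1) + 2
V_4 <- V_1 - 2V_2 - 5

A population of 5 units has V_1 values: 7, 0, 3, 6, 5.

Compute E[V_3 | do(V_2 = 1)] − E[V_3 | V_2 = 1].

-0.85

do(V_2=1) breaks V_2's dependence on V_1. With V_2=1 fixed, V_3 across the units is 9, 3, 5, 8, 7, mean 6.4.
Conditioning on V_2=1 selects the 4 unit(s) with V_1 ∈ {7, 3, 6, 5}. Their V_3 values: 9, 5, 8, 7. Mean = 7.25.
Difference = 6.4 − 7.25 = -0.85.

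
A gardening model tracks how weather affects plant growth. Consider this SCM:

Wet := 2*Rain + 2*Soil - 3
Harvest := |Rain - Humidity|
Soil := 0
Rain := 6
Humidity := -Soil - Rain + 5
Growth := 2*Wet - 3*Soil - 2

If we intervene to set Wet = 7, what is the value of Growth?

12

The intervention breaks the incoming arrows to Wet: Wet := 2*Rain + 2*Soil - 3 no longer applies, and Wet = 7.
Growth = 2*Wet - 3*Soil - 2  [with Wet=7, Soil=0]  = 12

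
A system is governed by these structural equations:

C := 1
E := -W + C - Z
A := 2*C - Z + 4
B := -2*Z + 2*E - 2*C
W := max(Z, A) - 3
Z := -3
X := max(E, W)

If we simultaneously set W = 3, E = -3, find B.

The joint intervention fixes W = 3, E = -3, removing each variable's own equation.
B = -2*Z + 2*E - 2*C  [with Z=-3, E=-3, C=1]  = -2

-2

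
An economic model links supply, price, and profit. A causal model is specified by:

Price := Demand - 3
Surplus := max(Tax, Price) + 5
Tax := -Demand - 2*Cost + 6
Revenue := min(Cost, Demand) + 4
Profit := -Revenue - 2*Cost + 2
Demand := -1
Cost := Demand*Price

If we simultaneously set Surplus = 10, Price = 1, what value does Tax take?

The joint intervention fixes Surplus = 10, Price = 1, removing each variable's own equation.
Cost = Demand*Price  [with Demand=-1, Price=1]  = -1
Tax = -Demand - 2*Cost + 6  [with Demand=-1, Cost=-1]  = 9

9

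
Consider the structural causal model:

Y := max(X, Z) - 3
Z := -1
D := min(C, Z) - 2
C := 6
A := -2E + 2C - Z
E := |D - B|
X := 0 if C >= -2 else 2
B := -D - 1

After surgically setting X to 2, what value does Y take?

-1

Intervening sets X = 2 and removes its equation (X := 0 if C >= -2 else 2).
Y = max(X, Z) - 3  [with X=2, Z=-1]  = -1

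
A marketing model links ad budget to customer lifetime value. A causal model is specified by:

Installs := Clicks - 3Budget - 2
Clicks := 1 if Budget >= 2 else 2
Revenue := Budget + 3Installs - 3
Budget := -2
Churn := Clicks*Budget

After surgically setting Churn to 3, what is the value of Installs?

Under do(Churn=3), the mechanism Churn := Clicks*Budget is discarded; Churn is fixed at 3.
Since Installs is not a descendant of the intervened variable, it is unaffected.
Clicks = 1 if Budget >= 2 else 2  [with Budget=-2]  = 2
Installs = Clicks - 3Budget - 2  [with Clicks=2, Budget=-2]  = 6

6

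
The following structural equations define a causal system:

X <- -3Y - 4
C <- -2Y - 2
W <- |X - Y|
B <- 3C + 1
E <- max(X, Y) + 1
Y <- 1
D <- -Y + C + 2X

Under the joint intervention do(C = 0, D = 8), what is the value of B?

1

Under do(C = 0, D = 8), each intervened variable's structural equation is replaced by its fixed value.
B = 3C + 1  [with C=0]  = 1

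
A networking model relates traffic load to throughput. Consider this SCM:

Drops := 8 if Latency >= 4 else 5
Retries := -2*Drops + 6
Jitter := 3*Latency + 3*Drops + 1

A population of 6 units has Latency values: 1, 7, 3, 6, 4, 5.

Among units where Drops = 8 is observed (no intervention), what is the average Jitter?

41.5

E[Jitter|Drops=8] averages over only the 4 units with Drops=8 (Latency = 7, 6, 4, 5): Jitter = 46, 43, 37, 40, mean 41.5.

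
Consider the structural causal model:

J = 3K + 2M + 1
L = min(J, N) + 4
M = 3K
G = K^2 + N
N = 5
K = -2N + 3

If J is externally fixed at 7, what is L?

9

The intervention breaks the incoming arrows to J: J = 3K + 2M + 1 no longer applies, and J = 7.
L = min(J, N) + 4  [with J=7, N=5]  = 9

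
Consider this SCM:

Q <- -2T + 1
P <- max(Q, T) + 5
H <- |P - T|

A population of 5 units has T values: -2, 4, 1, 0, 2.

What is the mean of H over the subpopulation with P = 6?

E[H|P=6] averages over only the 2 units with P=6 (T = 1, 0): H = 5, 6, mean 5.5.

5.5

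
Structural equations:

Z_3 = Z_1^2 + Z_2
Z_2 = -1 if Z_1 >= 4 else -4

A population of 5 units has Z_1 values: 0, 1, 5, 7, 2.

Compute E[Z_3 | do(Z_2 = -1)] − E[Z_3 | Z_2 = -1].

-21.2

The intervention sets Z_2=-1 in all 5 units regardless of Z_1. Recomputing Z_3 per unit gives -1, 0, 24, 48, 3; average 14.8.
E[Z_3|Z_2=-1] averages over only the 2 units with Z_2=-1 (Z_1 = 5, 7): Z_3 = 24, 48, mean 36.
Difference = 14.8 − 36 = -21.2.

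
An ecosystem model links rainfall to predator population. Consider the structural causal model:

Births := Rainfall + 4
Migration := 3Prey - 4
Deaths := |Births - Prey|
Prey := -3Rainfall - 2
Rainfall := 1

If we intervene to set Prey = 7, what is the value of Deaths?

2

Under do(Prey=7), the mechanism Prey := -3Rainfall - 2 is discarded; Prey is fixed at 7.
Births = Rainfall + 4  [with Rainfall=1]  = 5
Deaths = |Births - Prey|  [with Births=5, Prey=7]  = 2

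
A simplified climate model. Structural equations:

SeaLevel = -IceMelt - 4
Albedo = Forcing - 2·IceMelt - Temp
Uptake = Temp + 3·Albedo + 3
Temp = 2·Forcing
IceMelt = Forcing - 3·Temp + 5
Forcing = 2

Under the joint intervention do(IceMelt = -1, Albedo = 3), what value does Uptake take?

16

Setting IceMelt = -1, Albedo = 3 by intervention discards those variables' equations.
Temp = 2·Forcing  [with Forcing=2]  = 4
Uptake = Temp + 3·Albedo + 3  [with Temp=4, Albedo=3]  = 16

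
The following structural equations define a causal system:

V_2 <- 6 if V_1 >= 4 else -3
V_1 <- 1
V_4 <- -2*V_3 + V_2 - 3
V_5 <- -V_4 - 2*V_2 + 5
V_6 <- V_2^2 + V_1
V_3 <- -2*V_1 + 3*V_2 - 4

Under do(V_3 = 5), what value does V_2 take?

-3

Under do(V_3=5), the mechanism V_3 <- -2*V_1 + 3*V_2 - 4 is discarded; V_3 is fixed at 5.
Since V_2 is not a descendant of the intervened variable, it is unaffected.
V_2 = 6 if V_1 >= 4 else -3  [with V_1=1]  = -3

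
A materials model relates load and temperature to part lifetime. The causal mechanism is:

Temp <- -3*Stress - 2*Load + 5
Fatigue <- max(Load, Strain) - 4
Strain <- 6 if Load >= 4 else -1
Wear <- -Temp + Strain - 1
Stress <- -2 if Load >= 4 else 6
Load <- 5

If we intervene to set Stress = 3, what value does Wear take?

do(Stress=3) replaces the equation Stress <- -2 if Load >= 4 else 6 with the constant Stress = 3.
Strain = 6 if Load >= 4 else -1  [with Load=5]  = 6
Temp = -3*Stress - 2*Load + 5  [with Stress=3, Load=5]  = -14
Wear = -Temp + Strain - 1  [with Temp=-14, Strain=6]  = 19

19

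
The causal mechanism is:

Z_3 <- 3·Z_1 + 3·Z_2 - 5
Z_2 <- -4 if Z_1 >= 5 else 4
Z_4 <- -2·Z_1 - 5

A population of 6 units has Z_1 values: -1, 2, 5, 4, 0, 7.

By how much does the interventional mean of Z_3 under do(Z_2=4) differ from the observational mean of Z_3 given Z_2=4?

4.75

Every unit gets Z_2=4 under the intervention. Z_3 values become 4, 13, 22, 19, 7, 28; E[Z_3|do(Z_2=4)] = 15.5.
Observing Z_2=4 restricts to units where Z_2's equation naturally yields 4: Z_1 ∈ {-1, 2, 4, 0}. In that subpopulation Z_3 = 4, 13, 19, 7, mean 10.75.
Difference = 15.5 − 10.75 = 4.75.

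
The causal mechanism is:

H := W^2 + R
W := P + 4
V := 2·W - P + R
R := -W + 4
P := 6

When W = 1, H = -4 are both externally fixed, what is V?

The joint intervention fixes W = 1, H = -4, removing each variable's own equation.
R = -W + 4  [with W=1]  = 3
V = 2·W - P + R  [with W=1, P=6, R=3]  = -1

-1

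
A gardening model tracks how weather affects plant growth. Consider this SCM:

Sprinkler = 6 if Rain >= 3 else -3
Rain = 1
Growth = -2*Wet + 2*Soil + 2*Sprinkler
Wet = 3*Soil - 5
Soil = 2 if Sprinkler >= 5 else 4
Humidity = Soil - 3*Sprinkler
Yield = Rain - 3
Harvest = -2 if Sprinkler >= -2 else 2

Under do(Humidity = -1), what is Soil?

do(Humidity=-1) replaces the equation Humidity = Soil - 3*Sprinkler with the constant Humidity = -1.
Soil is not downstream of the intervention, so its value is determined by the original equations.
Sprinkler = 6 if Rain >= 3 else -3  [with Rain=1]  = -3
Soil = 2 if Sprinkler >= 5 else 4  [with Sprinkler=-3]  = 4

4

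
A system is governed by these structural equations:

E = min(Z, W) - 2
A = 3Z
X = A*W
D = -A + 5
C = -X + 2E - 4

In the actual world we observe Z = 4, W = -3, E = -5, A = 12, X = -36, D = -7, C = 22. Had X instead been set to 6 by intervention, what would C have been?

Under do(X=6), the mechanism X = A*W is discarded; X is fixed at 6.
E = min(Z, W) - 2  [with Z=4, W=-3]  = -5
C = -X + 2E - 4  [with X=6, E=-5]  = -20

-20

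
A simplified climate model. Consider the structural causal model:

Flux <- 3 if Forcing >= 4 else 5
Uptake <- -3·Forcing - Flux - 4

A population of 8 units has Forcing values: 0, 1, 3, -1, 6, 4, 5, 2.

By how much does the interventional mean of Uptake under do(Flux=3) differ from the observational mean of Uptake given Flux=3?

7.5

Every unit gets Flux=3 under the intervention. Uptake values become -7, -10, -16, -4, -25, -19, -22, -13; E[Uptake|do(Flux=3)] = -14.5.
E[Uptake|Flux=3] averages over only the 3 units with Flux=3 (Forcing = 6, 4, 5): Uptake = -25, -19, -22, mean -22.
Difference = -14.5 − (-22) = 7.5.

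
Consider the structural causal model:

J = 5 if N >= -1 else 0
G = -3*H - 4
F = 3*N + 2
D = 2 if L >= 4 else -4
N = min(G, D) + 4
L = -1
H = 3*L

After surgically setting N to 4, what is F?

14

The intervention breaks the incoming arrows to N: N = min(G, D) + 4 no longer applies, and N = 4.
F = 3*N + 2  [with N=4]  = 14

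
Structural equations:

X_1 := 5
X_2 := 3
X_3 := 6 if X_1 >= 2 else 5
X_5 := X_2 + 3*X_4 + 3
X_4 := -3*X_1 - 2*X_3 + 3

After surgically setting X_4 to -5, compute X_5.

Intervening sets X_4 = -5 and removes its equation (X_4 := -3*X_1 - 2*X_3 + 3).
X_5 = X_2 + 3*X_4 + 3  [with X_2=3, X_4=-5]  = -9

-9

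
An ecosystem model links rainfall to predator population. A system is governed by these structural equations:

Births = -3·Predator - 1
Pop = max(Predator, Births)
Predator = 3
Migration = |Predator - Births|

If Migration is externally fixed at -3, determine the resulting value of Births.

Under do(Migration=-3), the mechanism Migration = |Predator - Births| is discarded; Migration is fixed at -3.
Since Births is not a descendant of the intervened variable, it is unaffected.
Births = -3·Predator - 1  [with Predator=3]  = -10

-10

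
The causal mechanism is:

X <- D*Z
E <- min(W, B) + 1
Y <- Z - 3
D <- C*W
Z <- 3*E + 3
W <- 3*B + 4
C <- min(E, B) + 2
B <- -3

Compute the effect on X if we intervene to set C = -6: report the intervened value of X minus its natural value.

do(C=-6) replaces the equation C <- min(E, B) + 2 with the constant C = -6.
W = 3*B + 4  [with B=-3]  = -5
E = min(W, B) + 1  [with W=-5, B=-3]  = -4
Z = 3*E + 3  [with E=-4]  = -9
D = C*W  [with C=-6, W=-5]  = 30
X = D*Z  [with D=30, Z=-9]  = -270
Without intervention: W = 3*B + 4  [with B=-3]  = -5; E = min(W, B) + 1  [with W=-5, B=-3]  = -4; Z = 3*E + 3  [with E=-4]  = -9; C = min(E, B) + 2  [with E=-4, B=-3]  = -2; D = C*W  [with C=-2, W=-5]  = 10; X = D*Z  [with D=10, Z=-9]  = -90.
Change = -270 − (-90) = -180.

-180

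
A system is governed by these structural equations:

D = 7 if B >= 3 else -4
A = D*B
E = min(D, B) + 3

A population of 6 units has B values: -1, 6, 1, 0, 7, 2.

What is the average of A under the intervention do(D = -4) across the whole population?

do(D=-4) breaks D's dependence on B. With D=-4 fixed, A across the units is 4, -24, -4, 0, -28, -8, mean -10.

-10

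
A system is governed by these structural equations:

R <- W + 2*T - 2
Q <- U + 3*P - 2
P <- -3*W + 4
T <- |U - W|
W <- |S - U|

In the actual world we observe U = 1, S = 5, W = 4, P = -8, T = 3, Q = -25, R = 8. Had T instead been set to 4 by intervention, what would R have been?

10

Under do(T=4), the mechanism T <- |U - W| is discarded; T is fixed at 4.
W = |S - U|  [with S=5, U=1]  = 4
R = W + 2*T - 2  [with W=4, T=4]  = 10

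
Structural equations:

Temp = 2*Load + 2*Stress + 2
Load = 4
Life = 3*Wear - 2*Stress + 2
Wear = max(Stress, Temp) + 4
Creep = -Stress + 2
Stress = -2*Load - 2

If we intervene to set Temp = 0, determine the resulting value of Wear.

do(Temp=0) replaces the equation Temp = 2*Load + 2*Stress + 2 with the constant Temp = 0.
Stress = -2*Load - 2  [with Load=4]  = -10
Wear = max(Stress, Temp) + 4  [with Stress=-10, Temp=0]  = 4

4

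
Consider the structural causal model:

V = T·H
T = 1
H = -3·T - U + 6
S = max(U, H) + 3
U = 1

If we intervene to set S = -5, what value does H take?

2

Under do(S=-5), the mechanism S = max(U, H) + 3 is discarded; S is fixed at -5.
Since H is not a descendant of the intervened variable, it is unaffected.
H = -3·T - U + 6  [with T=1, U=1]  = 2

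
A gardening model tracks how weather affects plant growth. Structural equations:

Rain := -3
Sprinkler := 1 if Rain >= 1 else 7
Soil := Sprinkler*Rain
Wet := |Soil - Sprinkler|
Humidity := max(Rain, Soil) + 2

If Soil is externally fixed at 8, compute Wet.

The intervention breaks the incoming arrows to Soil: Soil := Sprinkler*Rain no longer applies, and Soil = 8.
Sprinkler = 1 if Rain >= 1 else 7  [with Rain=-3]  = 7
Wet = |Soil - Sprinkler|  [with Soil=8, Sprinkler=7]  = 1

1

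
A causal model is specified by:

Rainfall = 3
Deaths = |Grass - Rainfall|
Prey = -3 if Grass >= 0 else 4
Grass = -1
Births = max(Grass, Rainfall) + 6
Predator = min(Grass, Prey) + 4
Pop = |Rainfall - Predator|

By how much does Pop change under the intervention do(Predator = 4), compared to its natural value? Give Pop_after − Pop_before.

The intervention breaks the incoming arrows to Predator: Predator = min(Grass, Prey) + 4 no longer applies, and Predator = 4.
Pop = |Rainfall - Predator|  [with Rainfall=3, Predator=4]  = 1
Without intervention: Prey = -3 if Grass >= 0 else 4  [with Grass=-1]  = 4; Predator = min(Grass, Prey) + 4  [with Grass=-1, Prey=4]  = 3; Pop = |Rainfall - Predator|  [with Rainfall=3, Predator=3]  = 0.
Change = 1 − 0 = 1.

1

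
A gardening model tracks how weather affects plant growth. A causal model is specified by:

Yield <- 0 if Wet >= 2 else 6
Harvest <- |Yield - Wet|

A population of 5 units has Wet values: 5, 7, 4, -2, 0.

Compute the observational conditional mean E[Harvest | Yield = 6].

E[Harvest|Yield=6] averages over only the 2 units with Yield=6 (Wet = -2, 0): Harvest = 8, 6, mean 7.

7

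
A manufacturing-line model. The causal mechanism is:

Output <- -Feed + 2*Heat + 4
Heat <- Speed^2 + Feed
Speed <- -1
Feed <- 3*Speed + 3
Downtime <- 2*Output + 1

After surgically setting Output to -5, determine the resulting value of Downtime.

-9

Intervening sets Output = -5 and removes its equation (Output <- -Feed + 2*Heat + 4).
Downtime = 2*Output + 1  [with Output=-5]  = -9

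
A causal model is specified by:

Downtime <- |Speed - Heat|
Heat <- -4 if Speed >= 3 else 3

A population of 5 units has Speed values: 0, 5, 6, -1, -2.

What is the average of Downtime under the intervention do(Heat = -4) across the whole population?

Every unit gets Heat=-4 under the intervention. Downtime values become 4, 9, 10, 3, 2; E[Downtime|do(Heat=-4)] = 5.6.

5.6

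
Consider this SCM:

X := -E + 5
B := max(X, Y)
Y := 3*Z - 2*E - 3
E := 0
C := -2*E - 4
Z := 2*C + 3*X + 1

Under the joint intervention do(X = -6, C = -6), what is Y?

Setting X = -6, C = -6 by intervention discards those variables' equations.
Z = 2*C + 3*X + 1  [with C=-6, X=-6]  = -29
Y = 3*Z - 2*E - 3  [with Z=-29, E=0]  = -90

-90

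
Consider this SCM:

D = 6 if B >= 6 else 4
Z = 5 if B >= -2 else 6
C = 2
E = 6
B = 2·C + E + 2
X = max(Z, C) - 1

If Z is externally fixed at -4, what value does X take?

1

The intervention breaks the incoming arrows to Z: Z = 5 if B >= -2 else 6 no longer applies, and Z = -4.
X = max(Z, C) - 1  [with Z=-4, C=2]  = 1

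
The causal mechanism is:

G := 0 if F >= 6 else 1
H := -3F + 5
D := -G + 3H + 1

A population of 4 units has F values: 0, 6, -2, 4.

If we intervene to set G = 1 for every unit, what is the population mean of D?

Every unit gets G=1 under the intervention. D values become 15, -39, 33, -21; E[D|do(G=1)] = -3.

-3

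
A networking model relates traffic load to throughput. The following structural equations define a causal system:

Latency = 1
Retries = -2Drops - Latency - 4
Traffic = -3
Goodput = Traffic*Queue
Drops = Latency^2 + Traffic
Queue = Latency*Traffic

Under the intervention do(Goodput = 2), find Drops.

do(Goodput=2) replaces the equation Goodput = Traffic*Queue with the constant Goodput = 2.
No directed path runs from Goodput to Drops, so Drops keeps its natural value.
Drops = Latency^2 + Traffic  [with Latency=1, Traffic=-3]  = -2

-2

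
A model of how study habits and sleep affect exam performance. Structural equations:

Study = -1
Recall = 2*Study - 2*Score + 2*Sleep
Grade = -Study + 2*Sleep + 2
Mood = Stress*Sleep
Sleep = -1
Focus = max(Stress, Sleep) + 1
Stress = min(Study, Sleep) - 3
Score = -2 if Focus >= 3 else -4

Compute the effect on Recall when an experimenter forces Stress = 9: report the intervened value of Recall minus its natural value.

-4

The intervention breaks the incoming arrows to Stress: Stress = min(Study, Sleep) - 3 no longer applies, and Stress = 9.
Focus = max(Stress, Sleep) + 1  [with Stress=9, Sleep=-1]  = 10
Score = -2 if Focus >= 3 else -4  [with Focus=10]  = -2
Recall = 2*Study - 2*Score + 2*Sleep  [with Study=-1, Score=-2, Sleep=-1]  = 0
Without intervention: Stress = min(Study, Sleep) - 3  [with Study=-1, Sleep=-1]  = -4; Focus = max(Stress, Sleep) + 1  [with Stress=-4, Sleep=-1]  = 0; Score = -2 if Focus >= 3 else -4  [with Focus=0]  = -4; Recall = 2*Study - 2*Score + 2*Sleep  [with Study=-1, Score=-4, Sleep=-1]  = 4.
Change = 0 − 4 = -4.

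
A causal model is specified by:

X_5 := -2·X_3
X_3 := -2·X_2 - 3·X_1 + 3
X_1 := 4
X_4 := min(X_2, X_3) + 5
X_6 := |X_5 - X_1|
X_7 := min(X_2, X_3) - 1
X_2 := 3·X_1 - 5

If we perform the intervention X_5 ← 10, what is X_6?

The intervention breaks the incoming arrows to X_5: X_5 := -2·X_3 no longer applies, and X_5 = 10.
X_6 = |X_5 - X_1|  [with X_5=10, X_1=4]  = 6

6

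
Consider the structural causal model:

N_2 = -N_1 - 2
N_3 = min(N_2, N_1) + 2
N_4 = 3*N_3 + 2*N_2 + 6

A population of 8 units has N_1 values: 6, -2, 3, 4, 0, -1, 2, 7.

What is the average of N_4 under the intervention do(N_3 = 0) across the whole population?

Every unit gets N_3=0 under the intervention. N_4 values become -10, 6, -4, -6, 2, 4, -2, -12; E[N_4|do(N_3=0)] = -2.75.

-2.75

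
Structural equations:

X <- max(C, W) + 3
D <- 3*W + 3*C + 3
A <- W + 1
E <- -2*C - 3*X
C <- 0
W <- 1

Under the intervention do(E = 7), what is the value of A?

2

do(E=7) replaces the equation E <- -2*C - 3*X with the constant E = 7.
No directed path runs from E to A, so A keeps its natural value.
A = W + 1  [with W=1]  = 2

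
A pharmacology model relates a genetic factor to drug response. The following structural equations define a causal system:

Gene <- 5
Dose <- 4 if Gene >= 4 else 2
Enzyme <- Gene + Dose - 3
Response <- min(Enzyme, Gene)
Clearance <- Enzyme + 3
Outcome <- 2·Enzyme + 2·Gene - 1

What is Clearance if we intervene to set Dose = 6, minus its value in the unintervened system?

do(Dose=6) replaces the equation Dose <- 4 if Gene >= 4 else 2 with the constant Dose = 6.
Enzyme = Gene + Dose - 3  [with Gene=5, Dose=6]  = 8
Clearance = Enzyme + 3  [with Enzyme=8]  = 11
Without intervention: Dose = 4 if Gene >= 4 else 2  [with Gene=5]  = 4; Enzyme = Gene + Dose - 3  [with Gene=5, Dose=4]  = 6; Clearance = Enzyme + 3  [with Enzyme=6]  = 9.
Change = 11 − 9 = 2.

2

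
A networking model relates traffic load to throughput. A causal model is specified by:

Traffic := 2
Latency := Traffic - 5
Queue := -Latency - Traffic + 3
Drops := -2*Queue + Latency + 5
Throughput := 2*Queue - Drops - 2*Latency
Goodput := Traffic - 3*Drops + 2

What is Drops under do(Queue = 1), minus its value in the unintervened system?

The intervention breaks the incoming arrows to Queue: Queue := -Latency - Traffic + 3 no longer applies, and Queue = 1.
Latency = Traffic - 5  [with Traffic=2]  = -3
Drops = -2*Queue + Latency + 5  [with Queue=1, Latency=-3]  = 0
Without intervention: Latency = Traffic - 5  [with Traffic=2]  = -3; Queue = -Latency - Traffic + 3  [with Latency=-3, Traffic=2]  = 4; Drops = -2*Queue + Latency + 5  [with Queue=4, Latency=-3]  = -6.
Change = 0 − (-6) = 6.

6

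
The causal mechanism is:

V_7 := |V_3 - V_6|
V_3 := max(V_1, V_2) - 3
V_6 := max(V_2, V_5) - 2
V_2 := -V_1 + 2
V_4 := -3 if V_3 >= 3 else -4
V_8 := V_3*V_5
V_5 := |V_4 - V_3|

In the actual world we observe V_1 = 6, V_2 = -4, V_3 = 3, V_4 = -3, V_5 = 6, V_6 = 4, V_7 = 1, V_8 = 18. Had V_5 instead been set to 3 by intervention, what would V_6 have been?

The intervention breaks the incoming arrows to V_5: V_5 := |V_4 - V_3| no longer applies, and V_5 = 3.
V_2 = -V_1 + 2  [with V_1=6]  = -4
V_6 = max(V_2, V_5) - 2  [with V_2=-4, V_5=3]  = 1

1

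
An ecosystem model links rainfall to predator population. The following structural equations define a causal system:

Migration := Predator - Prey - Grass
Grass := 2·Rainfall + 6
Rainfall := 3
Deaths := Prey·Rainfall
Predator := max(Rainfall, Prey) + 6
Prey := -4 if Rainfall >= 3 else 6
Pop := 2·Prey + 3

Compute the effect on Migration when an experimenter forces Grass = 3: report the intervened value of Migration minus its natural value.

9

Under do(Grass=3), the mechanism Grass := 2·Rainfall + 6 is discarded; Grass is fixed at 3.
Prey = -4 if Rainfall >= 3 else 6  [with Rainfall=3]  = -4
Predator = max(Rainfall, Prey) + 6  [with Rainfall=3, Prey=-4]  = 9
Migration = Predator - Prey - Grass  [with Predator=9, Prey=-4, Grass=3]  = 10
Without intervention: Grass = 2·Rainfall + 6  [with Rainfall=3]  = 12; Prey = -4 if Rainfall >= 3 else 6  [with Rainfall=3]  = -4; Predator = max(Rainfall, Prey) + 6  [with Rainfall=3, Prey=-4]  = 9; Migration = Predator - Prey - Grass  [with Predator=9, Prey=-4, Grass=12]  = 1.
Change = 10 − 1 = 9.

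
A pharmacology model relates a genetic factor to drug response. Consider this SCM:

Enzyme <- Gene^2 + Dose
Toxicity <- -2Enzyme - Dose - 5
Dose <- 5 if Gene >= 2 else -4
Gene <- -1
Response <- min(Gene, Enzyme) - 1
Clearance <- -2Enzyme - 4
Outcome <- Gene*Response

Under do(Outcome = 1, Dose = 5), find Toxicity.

The joint intervention fixes Outcome = 1, Dose = 5, removing each variable's own equation.
Enzyme = Gene^2 + Dose  [with Gene=-1, Dose=5]  = 6
Toxicity = -2Enzyme - Dose - 5  [with Enzyme=6, Dose=5]  = -22

-22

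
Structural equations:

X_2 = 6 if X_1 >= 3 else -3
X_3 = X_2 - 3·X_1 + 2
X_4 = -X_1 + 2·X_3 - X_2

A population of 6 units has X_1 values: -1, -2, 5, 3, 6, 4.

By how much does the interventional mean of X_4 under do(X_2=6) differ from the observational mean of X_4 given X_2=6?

do(X_2=6) breaks X_2's dependence on X_1. With X_2=6 fixed, X_4 across the units is 17, 24, -25, -11, -32, -18, mean -7.5.
E[X_4|X_2=6] averages over only the 4 units with X_2=6 (X_1 = 5, 3, 6, 4): X_4 = -25, -11, -32, -18, mean -21.5.
Difference = -7.5 − (-21.5) = 14.

14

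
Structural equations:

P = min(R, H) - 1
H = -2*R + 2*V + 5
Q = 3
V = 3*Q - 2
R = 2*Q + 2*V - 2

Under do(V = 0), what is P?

-4

do(V=0) replaces the equation V = 3*Q - 2 with the constant V = 0.
R = 2*Q + 2*V - 2  [with Q=3, V=0]  = 4
H = -2*R + 2*V + 5  [with R=4, V=0]  = -3
P = min(R, H) - 1  [with R=4, H=-3]  = -4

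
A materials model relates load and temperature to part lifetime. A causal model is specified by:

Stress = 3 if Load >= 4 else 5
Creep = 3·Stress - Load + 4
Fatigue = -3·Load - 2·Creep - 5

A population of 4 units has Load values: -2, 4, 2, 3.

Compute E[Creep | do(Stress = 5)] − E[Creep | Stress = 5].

-0.75

The intervention sets Stress=5 in all 4 units regardless of Load. Recomputing Creep per unit gives 21, 15, 17, 16; average 17.25.
Conditioning on Stress=5 selects the 3 unit(s) with Load ∈ {-2, 2, 3}. Their Creep values: 21, 17, 16. Mean = 18.
Difference = 17.25 − 18 = -0.75.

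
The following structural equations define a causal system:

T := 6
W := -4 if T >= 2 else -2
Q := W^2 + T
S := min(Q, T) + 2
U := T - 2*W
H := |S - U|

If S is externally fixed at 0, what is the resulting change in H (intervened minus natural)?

Under do(S=0), the mechanism S := min(Q, T) + 2 is discarded; S is fixed at 0.
W = -4 if T >= 2 else -2  [with T=6]  = -4
U = T - 2*W  [with T=6, W=-4]  = 14
H = |S - U|  [with S=0, U=14]  = 14
Without intervention: W = -4 if T >= 2 else -2  [with T=6]  = -4; Q = W^2 + T  [with W=-4, T=6]  = 22; S = min(Q, T) + 2  [with Q=22, T=6]  = 8; U = T - 2*W  [with T=6, W=-4]  = 14; H = |S - U|  [with S=8, U=14]  = 6.
Change = 14 − 6 = 8.

8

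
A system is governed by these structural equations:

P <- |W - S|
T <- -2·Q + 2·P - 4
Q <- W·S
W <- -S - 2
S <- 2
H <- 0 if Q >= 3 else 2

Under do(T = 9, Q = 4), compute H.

0

Under do(T = 9, Q = 4), each intervened variable's structural equation is replaced by its fixed value.
H = 0 if Q >= 3 else 2  [with Q=4]  = 0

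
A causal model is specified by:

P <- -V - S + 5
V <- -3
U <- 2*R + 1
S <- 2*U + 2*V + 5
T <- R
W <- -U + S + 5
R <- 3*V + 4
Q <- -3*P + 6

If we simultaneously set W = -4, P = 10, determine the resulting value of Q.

-24

The joint intervention fixes W = -4, P = 10, removing each variable's own equation.
Q = -3*P + 6  [with P=10]  = -24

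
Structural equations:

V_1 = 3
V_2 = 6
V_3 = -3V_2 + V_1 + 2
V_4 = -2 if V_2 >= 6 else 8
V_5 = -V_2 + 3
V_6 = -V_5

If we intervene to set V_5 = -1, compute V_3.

do(V_5=-1) replaces the equation V_5 = -V_2 + 3 with the constant V_5 = -1.
V_3 is not downstream of the intervention, so its value is determined by the original equations.
V_3 = -3V_2 + V_1 + 2  [with V_2=6, V_1=3]  = -13

-13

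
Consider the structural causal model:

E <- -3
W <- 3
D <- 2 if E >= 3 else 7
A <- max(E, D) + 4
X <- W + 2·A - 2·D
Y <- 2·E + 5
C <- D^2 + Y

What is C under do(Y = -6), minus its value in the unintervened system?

-5

Intervening sets Y = -6 and removes its equation (Y <- 2·E + 5).
D = 2 if E >= 3 else 7  [with E=-3]  = 7
C = D^2 + Y  [with D=7, Y=-6]  = 43
Without intervention: D = 2 if E >= 3 else 7  [with E=-3]  = 7; Y = 2·E + 5  [with E=-3]  = -1; C = D^2 + Y  [with D=7, Y=-1]  = 48.
Change = 43 − 48 = -5.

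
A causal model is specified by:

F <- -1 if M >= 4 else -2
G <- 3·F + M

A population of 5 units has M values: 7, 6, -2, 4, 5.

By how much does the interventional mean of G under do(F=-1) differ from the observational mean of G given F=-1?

The intervention sets F=-1 in all 5 units regardless of M. Recomputing G per unit gives 4, 3, -5, 1, 2; average 1.
Observing F=-1 restricts to units where F's equation naturally yields -1: M ∈ {7, 6, 4, 5}. In that subpopulation G = 4, 3, 1, 2, mean 2.5.
Difference = 1 − 2.5 = -1.5.

-1.5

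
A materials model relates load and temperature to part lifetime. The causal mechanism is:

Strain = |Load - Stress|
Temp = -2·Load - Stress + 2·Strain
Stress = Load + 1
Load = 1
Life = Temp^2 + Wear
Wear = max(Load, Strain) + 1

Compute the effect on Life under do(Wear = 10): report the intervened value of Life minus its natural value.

8

The intervention breaks the incoming arrows to Wear: Wear = max(Load, Strain) + 1 no longer applies, and Wear = 10.
Stress = Load + 1  [with Load=1]  = 2
Strain = |Load - Stress|  [with Load=1, Stress=2]  = 1
Temp = -2·Load - Stress + 2·Strain  [with Load=1, Stress=2, Strain=1]  = -2
Life = Temp^2 + Wear  [with Temp=-2, Wear=10]  = 14
Without intervention: Stress = Load + 1  [with Load=1]  = 2; Strain = |Load - Stress|  [with Load=1, Stress=2]  = 1; Temp = -2·Load - Stress + 2·Strain  [with Load=1, Stress=2, Strain=1]  = -2; Wear = max(Load, Strain) + 1  [with Load=1, Strain=1]  = 2; Life = Temp^2 + Wear  [with Temp=-2, Wear=2]  = 6.
Change = 14 − 6 = 8.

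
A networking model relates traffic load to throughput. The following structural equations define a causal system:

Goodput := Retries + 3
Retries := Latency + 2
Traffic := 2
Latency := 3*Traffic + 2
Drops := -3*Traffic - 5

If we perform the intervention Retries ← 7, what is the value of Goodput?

Intervening sets Retries = 7 and removes its equation (Retries := Latency + 2).
Goodput = Retries + 3  [with Retries=7]  = 10

10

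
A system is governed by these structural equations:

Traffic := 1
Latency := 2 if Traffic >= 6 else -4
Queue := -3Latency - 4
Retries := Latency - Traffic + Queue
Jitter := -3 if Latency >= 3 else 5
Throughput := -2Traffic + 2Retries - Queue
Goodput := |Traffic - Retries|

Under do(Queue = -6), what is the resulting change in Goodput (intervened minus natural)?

The intervention breaks the incoming arrows to Queue: Queue := -3Latency - 4 no longer applies, and Queue = -6.
Latency = 2 if Traffic >= 6 else -4  [with Traffic=1]  = -4
Retries = Latency - Traffic + Queue  [with Latency=-4, Traffic=1, Queue=-6]  = -11
Goodput = |Traffic - Retries|  [with Traffic=1, Retries=-11]  = 12
Without intervention: Latency = 2 if Traffic >= 6 else -4  [with Traffic=1]  = -4; Queue = -3Latency - 4  [with Latency=-4]  = 8; Retries = Latency - Traffic + Queue  [with Latency=-4, Traffic=1, Queue=8]  = 3; Goodput = |Traffic - Retries|  [with Traffic=1, Retries=3]  = 2.
Change = 12 − 2 = 10.

10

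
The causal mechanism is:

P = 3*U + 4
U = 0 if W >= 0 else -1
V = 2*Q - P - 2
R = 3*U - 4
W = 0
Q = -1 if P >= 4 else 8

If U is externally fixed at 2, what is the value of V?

do(U=2) replaces the equation U = 0 if W >= 0 else -1 with the constant U = 2.
P = 3*U + 4  [with U=2]  = 10
Q = -1 if P >= 4 else 8  [with P=10]  = -1
V = 2*Q - P - 2  [with Q=-1, P=10]  = -14

-14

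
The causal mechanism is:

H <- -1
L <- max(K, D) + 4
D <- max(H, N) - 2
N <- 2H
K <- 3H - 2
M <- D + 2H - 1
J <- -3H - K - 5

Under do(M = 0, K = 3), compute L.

7

Setting M = 0, K = 3 by intervention discards those variables' equations.
N = 2H  [with H=-1]  = -2
D = max(H, N) - 2  [with H=-1, N=-2]  = -3
L = max(K, D) + 4  [with K=3, D=-3]  = 7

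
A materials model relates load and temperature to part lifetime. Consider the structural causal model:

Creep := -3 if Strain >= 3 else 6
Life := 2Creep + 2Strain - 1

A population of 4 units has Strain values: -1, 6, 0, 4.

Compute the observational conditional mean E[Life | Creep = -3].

E[Life|Creep=-3] averages over only the 2 units with Creep=-3 (Strain = 6, 4): Life = 5, 1, mean 3.

3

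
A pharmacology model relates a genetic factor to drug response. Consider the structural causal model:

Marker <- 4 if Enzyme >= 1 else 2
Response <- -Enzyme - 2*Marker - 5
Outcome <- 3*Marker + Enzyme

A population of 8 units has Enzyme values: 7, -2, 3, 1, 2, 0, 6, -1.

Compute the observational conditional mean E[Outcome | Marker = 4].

E[Outcome|Marker=4] averages over only the 5 units with Marker=4 (Enzyme = 7, 3, 1, 2, 6): Outcome = 19, 15, 13, 14, 18, mean 15.8.

15.8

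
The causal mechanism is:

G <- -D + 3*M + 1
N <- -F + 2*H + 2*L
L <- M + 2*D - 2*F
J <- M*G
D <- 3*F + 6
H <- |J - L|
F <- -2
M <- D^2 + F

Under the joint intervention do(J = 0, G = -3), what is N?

Under do(J = 0, G = -3), each intervened variable's structural equation is replaced by its fixed value.
D = 3*F + 6  [with F=-2]  = 0
M = D^2 + F  [with D=0, F=-2]  = -2
L = M + 2*D - 2*F  [with M=-2, D=0, F=-2]  = 2
H = |J - L|  [with J=0, L=2]  = 2
N = -F + 2*H + 2*L  [with F=-2, H=2, L=2]  = 10

10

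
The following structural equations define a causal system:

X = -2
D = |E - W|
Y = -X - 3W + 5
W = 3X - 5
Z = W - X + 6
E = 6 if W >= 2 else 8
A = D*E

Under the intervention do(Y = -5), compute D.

19

do(Y=-5) replaces the equation Y = -X - 3W + 5 with the constant Y = -5.
Since D is not a descendant of the intervened variable, it is unaffected.
W = 3X - 5  [with X=-2]  = -11
E = 6 if W >= 2 else 8  [with W=-11]  = 8
D = |E - W|  [with E=8, W=-11]  = 19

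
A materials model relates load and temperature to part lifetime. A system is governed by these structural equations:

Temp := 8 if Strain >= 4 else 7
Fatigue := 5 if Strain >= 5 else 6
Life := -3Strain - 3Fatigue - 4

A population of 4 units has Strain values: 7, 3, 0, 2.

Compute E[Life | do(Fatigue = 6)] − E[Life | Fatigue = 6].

-4

The intervention sets Fatigue=6 in all 4 units regardless of Strain. Recomputing Life per unit gives -43, -31, -22, -28; average -31.
Observing Fatigue=6 restricts to units where Fatigue's equation naturally yields 6: Strain ∈ {3, 0, 2}. In that subpopulation Life = -31, -22, -28, mean -27.
Difference = -31 − (-27) = -4.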